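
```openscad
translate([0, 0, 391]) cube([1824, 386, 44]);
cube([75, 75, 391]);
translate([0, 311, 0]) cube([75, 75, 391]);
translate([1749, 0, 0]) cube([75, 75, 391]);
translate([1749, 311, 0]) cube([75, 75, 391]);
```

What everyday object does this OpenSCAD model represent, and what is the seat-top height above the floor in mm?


A bench. The seat-top height is 435 mm.

A long slab on four corner posts — a bench. The slab sits at z = 391 with thickness 44, so the top is 391 + 44 = 435 mm.


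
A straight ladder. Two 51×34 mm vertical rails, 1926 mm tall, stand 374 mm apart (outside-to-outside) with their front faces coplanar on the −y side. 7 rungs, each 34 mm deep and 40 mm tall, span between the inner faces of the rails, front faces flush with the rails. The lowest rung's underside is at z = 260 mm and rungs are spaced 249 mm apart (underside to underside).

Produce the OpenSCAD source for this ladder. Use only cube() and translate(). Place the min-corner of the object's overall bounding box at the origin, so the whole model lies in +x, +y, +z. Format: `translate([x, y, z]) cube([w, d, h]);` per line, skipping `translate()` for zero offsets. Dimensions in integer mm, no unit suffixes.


cube([51, 34, 1926]);
translate([323, 0, 0]) cube([51, 34, 1926]);
translate([51, 0, 260]) cube([272, 34, 40]);
translate([51, 0, 509]) cube([272, 34, 40]);
translate([51, 0, 758]) cube([272, 34, 40]);
translate([51, 0, 1007]) cube([272, 34, 40]);
translate([51, 0, 1256]) cube([272, 34, 40]);
translate([51, 0, 1505]) cube([272, 34, 40]);
translate([51, 0, 1754]) cube([272, 34, 40]);


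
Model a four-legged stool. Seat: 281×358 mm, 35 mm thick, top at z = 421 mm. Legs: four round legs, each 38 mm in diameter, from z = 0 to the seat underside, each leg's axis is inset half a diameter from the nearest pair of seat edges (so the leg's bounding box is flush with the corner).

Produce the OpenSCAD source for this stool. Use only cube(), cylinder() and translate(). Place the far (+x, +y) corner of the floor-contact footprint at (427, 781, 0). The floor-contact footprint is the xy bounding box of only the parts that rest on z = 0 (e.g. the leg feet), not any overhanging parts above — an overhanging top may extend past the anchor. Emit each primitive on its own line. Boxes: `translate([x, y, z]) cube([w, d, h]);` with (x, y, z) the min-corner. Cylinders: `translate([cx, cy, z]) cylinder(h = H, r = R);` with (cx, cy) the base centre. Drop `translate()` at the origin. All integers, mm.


translate([146, 423, 386]) cube([281, 358, 35]);
translate([165, 442, 0]) cylinder(h = 386, r = 19);
translate([408, 442, 0]) cylinder(h = 386, r = 19);
translate([165, 762, 0]) cylinder(h = 386, r = 19);
translate([408, 762, 0]) cylinder(h = 386, r = 19);


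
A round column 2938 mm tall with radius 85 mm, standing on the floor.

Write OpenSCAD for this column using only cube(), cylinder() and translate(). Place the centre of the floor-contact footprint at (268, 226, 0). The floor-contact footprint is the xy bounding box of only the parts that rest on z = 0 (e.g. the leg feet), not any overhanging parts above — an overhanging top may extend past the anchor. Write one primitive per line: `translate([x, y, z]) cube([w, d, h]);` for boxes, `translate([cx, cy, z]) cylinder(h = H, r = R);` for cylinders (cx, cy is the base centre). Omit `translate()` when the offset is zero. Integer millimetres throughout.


translate([268, 226, 0]) cylinder(h = 2938, r = 85);


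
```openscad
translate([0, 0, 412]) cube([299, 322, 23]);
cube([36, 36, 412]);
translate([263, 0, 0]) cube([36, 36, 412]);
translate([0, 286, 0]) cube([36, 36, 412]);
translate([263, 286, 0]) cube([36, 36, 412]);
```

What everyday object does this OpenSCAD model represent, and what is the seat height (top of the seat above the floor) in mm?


A stool. The seat height is 435 mm.

A 299×322×23 slab at z = 412 on four corner posts — a stool. The seat top is 412 + 23 = 435 mm.


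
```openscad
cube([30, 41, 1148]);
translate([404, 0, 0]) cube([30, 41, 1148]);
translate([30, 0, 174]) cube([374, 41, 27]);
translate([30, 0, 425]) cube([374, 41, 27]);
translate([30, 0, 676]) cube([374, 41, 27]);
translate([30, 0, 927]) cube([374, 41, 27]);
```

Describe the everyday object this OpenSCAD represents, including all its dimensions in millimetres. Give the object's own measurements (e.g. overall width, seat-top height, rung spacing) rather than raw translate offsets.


A straight ladder. Two 30×41 mm vertical rails, 1148 mm tall, stand 434 mm apart (outside-to-outside) with their front faces coplanar on the −y side. 4 rungs, each 41 mm deep and 27 mm tall, span between the inner faces of the rails, front faces flush with the rails. The lowest rung's underside is at z = 174 mm and rungs are spaced 251 mm apart (underside to underside).


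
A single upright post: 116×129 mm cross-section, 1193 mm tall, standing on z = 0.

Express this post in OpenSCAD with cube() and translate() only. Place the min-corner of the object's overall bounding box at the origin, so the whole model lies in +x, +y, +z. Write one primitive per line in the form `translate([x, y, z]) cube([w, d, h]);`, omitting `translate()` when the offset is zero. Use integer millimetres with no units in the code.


cube([116, 129, 1193]);


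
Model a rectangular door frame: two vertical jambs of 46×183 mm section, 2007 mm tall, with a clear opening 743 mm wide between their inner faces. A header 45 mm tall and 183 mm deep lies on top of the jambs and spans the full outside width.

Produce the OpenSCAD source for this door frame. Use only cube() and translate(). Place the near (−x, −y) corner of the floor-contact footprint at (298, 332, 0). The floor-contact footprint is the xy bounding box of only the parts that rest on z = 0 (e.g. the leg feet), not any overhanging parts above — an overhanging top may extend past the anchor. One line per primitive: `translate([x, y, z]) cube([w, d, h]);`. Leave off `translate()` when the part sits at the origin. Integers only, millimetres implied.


translate([298, 332, 0]) cube([46, 183, 2007]);
translate([1087, 332, 0]) cube([46, 183, 2007]);
translate([298, 332, 2007]) cube([835, 183, 45]);


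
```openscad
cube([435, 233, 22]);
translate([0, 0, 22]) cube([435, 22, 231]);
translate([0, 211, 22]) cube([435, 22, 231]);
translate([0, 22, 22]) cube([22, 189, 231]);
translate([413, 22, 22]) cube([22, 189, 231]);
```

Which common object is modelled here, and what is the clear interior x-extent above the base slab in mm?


An open box. The internal width is 391 mm.

A 435×233 base slab with four walls standing on it — an open box. The base is 435 mm wide and the walls are 22 mm thick, so the internal width is 435 − 2 × 22 = 391 mm.


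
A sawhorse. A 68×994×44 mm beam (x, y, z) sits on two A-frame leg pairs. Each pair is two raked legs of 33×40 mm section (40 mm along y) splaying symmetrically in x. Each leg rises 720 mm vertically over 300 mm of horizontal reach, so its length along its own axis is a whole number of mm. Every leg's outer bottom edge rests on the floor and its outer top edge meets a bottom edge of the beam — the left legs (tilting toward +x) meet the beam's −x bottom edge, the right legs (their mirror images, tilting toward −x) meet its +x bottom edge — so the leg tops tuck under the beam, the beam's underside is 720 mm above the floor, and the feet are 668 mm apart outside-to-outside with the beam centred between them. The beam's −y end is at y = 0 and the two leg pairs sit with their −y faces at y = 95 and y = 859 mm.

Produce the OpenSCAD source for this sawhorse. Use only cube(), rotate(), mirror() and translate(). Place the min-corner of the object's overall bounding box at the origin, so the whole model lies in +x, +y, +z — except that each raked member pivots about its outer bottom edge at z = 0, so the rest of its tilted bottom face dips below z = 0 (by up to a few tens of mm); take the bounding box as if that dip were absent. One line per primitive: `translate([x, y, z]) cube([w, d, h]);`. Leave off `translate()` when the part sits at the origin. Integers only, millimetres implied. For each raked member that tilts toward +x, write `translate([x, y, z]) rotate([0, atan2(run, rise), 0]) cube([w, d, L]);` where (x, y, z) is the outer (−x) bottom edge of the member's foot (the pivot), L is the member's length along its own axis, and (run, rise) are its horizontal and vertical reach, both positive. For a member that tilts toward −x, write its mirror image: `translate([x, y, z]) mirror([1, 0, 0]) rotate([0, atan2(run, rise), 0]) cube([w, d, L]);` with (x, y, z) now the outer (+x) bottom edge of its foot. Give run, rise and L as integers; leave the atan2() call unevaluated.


// leg length = √(300² + 720²) = 780
// right-leg outer foot x = 2·300 + 68 = 668
// beam min-corner = (300, 0, 720)
translate([300, 0, 720]) cube([68, 994, 44]);
translate([0, 95, 0]) rotate([0, atan2(300, 720), 0]) cube([33, 40, 780]);
translate([668, 95, 0]) mirror([1, 0, 0]) rotate([0, atan2(300, 720), 0]) cube([33, 40, 780]);
translate([0, 859, 0]) rotate([0, atan2(300, 720), 0]) cube([33, 40, 780]);
translate([668, 859, 0]) mirror([1, 0, 0]) rotate([0, atan2(300, 720), 0]) cube([33, 40, 780]);


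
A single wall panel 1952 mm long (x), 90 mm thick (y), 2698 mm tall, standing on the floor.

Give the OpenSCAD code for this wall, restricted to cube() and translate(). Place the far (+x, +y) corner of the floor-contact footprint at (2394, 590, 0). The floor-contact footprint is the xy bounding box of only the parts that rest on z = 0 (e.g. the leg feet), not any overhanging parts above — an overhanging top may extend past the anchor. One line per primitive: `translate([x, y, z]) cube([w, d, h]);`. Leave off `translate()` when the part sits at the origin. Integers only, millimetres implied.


translate([442, 500, 0]) cube([1952, 90, 2698]);


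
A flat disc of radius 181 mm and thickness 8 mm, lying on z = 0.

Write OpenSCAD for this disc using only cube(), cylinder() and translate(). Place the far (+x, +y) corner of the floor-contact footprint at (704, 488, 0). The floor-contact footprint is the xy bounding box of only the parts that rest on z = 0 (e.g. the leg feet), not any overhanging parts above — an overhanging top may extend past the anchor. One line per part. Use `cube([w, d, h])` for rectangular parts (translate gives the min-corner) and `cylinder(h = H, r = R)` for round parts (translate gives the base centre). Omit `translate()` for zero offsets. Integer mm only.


translate([523, 307, 0]) cylinder(h = 8, r = 181);


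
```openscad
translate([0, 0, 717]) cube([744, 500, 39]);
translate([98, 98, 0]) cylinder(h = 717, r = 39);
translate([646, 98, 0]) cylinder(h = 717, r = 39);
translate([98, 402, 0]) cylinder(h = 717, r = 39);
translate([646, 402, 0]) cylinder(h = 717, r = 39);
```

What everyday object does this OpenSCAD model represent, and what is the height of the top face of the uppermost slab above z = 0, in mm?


A table. The table height is 756 mm.

A 744×500×39 slab sits at z = 717 on four Ø78 mm round legs — a table. The top surface is at 717 + 39 = 756 mm.


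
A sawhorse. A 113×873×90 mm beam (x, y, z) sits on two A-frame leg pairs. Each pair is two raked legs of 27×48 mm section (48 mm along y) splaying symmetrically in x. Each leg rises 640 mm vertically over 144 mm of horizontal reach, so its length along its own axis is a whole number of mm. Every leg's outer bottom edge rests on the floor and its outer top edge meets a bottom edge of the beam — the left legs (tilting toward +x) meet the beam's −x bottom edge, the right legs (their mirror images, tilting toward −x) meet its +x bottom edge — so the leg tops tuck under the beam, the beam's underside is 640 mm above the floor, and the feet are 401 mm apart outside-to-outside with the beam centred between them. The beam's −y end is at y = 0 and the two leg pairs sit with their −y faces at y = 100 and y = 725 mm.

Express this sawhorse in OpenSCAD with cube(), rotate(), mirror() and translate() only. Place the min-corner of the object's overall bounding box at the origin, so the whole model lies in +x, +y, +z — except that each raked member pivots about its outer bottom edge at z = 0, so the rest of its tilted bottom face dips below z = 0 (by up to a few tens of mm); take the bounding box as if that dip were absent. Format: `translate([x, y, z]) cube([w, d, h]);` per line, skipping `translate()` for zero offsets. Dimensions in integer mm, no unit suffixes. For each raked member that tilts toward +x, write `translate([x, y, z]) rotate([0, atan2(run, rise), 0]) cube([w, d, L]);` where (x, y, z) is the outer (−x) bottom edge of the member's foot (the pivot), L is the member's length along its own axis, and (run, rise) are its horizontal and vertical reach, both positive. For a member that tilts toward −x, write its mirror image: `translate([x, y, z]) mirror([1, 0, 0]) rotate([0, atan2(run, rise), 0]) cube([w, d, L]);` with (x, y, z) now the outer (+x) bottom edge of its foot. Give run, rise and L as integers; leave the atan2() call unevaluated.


translate([144, 0, 640]) cube([113, 873, 90]);
translate([0, 100, 0]) rotate([0, atan2(144, 640), 0]) cube([27, 48, 656]);
translate([401, 100, 0]) mirror([1, 0, 0]) rotate([0, atan2(144, 640), 0]) cube([27, 48, 656]);
translate([0, 725, 0]) rotate([0, atan2(144, 640), 0]) cube([27, 48, 656]);
translate([401, 725, 0]) mirror([1, 0, 0]) rotate([0, atan2(144, 640), 0]) cube([27, 48, 656]);


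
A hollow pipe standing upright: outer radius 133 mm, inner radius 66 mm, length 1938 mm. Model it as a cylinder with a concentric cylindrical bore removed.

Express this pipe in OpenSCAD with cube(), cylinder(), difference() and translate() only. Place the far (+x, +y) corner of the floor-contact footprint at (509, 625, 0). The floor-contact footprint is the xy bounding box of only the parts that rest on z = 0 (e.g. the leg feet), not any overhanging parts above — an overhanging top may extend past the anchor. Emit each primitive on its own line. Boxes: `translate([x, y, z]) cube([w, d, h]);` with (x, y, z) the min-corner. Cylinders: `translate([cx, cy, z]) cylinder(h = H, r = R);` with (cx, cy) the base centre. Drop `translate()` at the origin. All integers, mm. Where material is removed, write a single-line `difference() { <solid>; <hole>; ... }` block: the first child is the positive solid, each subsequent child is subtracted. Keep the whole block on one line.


difference() { translate([376, 492, 0]) cylinder(h = 1938, r = 133); translate([376, 492, 0]) cylinder(h = 1938, r = 66); }


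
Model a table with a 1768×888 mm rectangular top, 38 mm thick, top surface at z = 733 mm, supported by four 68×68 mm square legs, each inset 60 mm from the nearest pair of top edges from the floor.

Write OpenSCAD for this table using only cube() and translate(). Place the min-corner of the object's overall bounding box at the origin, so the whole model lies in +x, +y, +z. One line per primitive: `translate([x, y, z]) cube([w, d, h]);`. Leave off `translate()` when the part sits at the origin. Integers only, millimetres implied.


// leg_h = 733 - 38 = 695
translate([0, 0, 695]) cube([1768, 888, 38]);
translate([60, 60, 0]) cube([68, 68, 695]);
translate([1640, 60, 0]) cube([68, 68, 695]);
translate([60, 760, 0]) cube([68, 68, 695]);
translate([1640, 760, 0]) cube([68, 68, 695]);


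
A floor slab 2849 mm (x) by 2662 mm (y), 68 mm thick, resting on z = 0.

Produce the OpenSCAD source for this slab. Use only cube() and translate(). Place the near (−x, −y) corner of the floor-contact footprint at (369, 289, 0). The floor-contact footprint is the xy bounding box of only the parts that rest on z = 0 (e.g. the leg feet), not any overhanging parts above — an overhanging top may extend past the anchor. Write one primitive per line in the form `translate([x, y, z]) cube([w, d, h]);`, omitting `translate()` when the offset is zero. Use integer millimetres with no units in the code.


translate([369, 289, 0]) cube([2849, 2662, 68]);


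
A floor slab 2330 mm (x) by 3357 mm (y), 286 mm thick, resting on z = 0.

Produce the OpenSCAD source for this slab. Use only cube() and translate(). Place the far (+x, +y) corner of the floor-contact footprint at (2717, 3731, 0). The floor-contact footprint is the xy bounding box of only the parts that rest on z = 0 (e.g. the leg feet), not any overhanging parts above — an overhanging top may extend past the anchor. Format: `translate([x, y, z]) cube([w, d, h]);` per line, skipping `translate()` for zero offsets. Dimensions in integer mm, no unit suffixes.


translate([387, 374, 0]) cube([2330, 3357, 286]);


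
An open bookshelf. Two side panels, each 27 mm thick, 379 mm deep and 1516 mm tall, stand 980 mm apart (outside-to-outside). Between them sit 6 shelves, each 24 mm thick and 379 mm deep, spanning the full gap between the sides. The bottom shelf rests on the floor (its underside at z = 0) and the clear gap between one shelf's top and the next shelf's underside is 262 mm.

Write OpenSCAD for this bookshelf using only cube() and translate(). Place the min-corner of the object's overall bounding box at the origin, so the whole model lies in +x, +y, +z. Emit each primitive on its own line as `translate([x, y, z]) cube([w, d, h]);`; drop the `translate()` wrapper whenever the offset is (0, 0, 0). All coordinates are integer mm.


cube([27, 379, 1516]);
translate([953, 0, 0]) cube([27, 379, 1516]);
translate([27, 0, 0]) cube([926, 379, 24]);
translate([27, 0, 286]) cube([926, 379, 24]);
translate([27, 0, 572]) cube([926, 379, 24]);
translate([27, 0, 858]) cube([926, 379, 24]);
translate([27, 0, 1144]) cube([926, 379, 24]);
translate([27, 0, 1430]) cube([926, 379, 24]);


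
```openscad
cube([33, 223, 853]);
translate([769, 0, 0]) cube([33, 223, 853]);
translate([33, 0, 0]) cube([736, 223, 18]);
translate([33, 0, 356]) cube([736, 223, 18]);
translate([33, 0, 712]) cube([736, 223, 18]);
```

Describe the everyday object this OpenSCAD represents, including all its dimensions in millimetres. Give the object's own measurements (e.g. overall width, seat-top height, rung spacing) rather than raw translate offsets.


An open bookshelf. Two side panels, each 33 mm thick, 223 mm deep and 853 mm tall, stand 802 mm apart (outside-to-outside). Between them sit 3 shelves, each 18 mm thick and 223 mm deep, spanning the full gap between the sides. The bottom shelf rests on the floor (its underside at z = 0) and the clear gap between one shelf's top and the next shelf's underside is 338 mm.


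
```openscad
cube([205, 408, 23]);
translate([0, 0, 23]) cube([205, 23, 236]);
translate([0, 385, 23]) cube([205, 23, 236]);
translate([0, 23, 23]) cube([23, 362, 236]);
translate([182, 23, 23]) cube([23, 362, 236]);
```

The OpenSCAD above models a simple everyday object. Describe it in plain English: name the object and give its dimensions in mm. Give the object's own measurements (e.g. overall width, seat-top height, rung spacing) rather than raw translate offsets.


An open-topped rectangular box: outside dimensions 205×408×259 mm, with a uniform wall and base thickness of 23 mm. The base is a full 205×408 slab on the floor; four walls sit on top of the base. The front and back walls (the −y and +y sides) span the full width; the two side walls fit between them.


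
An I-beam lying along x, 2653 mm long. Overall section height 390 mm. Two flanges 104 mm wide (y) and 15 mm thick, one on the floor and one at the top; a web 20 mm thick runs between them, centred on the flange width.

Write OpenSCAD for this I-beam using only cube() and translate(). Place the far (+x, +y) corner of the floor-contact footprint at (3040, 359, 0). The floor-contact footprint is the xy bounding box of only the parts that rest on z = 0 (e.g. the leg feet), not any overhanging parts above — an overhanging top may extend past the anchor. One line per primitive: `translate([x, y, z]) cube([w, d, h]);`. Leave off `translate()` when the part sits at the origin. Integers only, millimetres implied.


translate([387, 255, 0]) cube([2653, 104, 15]);
translate([387, 297, 15]) cube([2653, 20, 360]);
translate([387, 255, 375]) cube([2653, 104, 15]);


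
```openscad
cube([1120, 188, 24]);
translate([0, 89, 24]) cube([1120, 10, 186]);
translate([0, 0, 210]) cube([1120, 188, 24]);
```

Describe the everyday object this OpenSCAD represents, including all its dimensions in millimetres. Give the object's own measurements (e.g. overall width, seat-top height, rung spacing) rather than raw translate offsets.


An I-beam lying along x, 1120 mm long. Overall section height 234 mm. Two flanges 188 mm wide (y) and 24 mm thick, one on the floor and one at the top; a web 10 mm thick runs between them, centred on the flange width.


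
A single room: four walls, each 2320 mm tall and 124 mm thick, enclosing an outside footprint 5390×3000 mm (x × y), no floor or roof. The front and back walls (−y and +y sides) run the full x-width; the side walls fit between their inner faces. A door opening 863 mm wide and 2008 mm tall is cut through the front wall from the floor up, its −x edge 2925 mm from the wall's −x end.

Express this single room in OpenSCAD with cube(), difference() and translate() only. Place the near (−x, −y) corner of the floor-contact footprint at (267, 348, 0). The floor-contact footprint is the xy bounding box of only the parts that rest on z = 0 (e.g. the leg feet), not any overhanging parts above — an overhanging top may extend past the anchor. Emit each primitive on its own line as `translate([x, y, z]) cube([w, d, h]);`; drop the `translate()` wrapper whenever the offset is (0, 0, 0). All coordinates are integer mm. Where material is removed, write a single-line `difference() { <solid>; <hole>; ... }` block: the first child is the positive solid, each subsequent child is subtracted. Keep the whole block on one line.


difference() { translate([267, 348, 0]) cube([5390, 124, 2320]); translate([3192, 348, 0]) cube([863, 124, 2008]); }
translate([267, 3224, 0]) cube([5390, 124, 2320]);
translate([267, 472, 0]) cube([124, 2752, 2320]);
translate([5533, 472, 0]) cube([124, 2752, 2320]);


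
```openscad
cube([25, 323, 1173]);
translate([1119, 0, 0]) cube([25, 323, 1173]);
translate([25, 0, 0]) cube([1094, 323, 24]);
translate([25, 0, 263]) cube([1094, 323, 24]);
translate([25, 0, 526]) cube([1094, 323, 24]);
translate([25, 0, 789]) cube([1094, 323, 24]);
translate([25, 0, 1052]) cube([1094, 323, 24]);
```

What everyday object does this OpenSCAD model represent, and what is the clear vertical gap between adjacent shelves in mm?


A bookshelf. The clear shelf gap is 239 mm.

Two tall side panels with 5 horizontal boards between them — a bookshelf. The first two shelf undersides are at z = 0 and z = 263; with shelf thickness 24, the clear gap is 263 − 0 − 24 = 239 mm.


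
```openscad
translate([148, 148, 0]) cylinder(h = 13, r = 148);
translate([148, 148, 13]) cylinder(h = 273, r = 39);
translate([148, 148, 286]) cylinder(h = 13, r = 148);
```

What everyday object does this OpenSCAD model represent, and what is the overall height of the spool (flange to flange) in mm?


A spool. The overall height is 299 mm.

Three coaxial cylinders, large–small–large — a spool. Two 13 mm flanges and a 273 mm core give 13 + 273 + 13 = 299 mm.


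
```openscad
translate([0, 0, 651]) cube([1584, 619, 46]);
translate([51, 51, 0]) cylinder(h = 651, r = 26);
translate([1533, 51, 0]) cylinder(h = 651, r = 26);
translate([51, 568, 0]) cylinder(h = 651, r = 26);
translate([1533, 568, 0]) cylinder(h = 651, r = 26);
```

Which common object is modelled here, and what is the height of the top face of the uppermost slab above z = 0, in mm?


A table. The table height is 697 mm.

A 1584×619×46 slab sits at z = 651 on four Ø52 mm round legs — a table. The top surface is at 651 + 46 = 697 mm.


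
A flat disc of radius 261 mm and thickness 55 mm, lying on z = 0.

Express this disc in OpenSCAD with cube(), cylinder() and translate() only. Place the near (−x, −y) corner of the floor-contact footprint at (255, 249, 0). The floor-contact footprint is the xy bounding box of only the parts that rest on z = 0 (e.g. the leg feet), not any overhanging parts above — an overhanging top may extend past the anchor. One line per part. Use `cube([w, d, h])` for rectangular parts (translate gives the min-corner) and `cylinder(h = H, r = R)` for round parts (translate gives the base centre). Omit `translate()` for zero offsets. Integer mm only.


translate([516, 510, 0]) cylinder(h = 55, r = 261);


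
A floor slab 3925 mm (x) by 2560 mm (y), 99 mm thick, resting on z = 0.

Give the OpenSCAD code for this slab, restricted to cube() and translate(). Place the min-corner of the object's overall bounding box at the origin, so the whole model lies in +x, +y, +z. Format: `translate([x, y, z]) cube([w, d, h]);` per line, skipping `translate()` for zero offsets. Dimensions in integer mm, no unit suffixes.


cube([3925, 2560, 99]);


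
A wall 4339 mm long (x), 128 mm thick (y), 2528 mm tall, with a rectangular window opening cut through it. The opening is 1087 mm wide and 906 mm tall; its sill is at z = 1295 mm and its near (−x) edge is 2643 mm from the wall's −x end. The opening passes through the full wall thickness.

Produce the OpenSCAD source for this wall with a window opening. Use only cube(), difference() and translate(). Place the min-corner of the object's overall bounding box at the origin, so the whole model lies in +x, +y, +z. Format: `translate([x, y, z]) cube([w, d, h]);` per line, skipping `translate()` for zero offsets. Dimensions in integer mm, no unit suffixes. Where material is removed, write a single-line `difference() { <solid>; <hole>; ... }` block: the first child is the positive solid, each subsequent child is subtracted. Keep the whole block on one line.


difference() { cube([4339, 128, 2528]); translate([2643, 0, 1295]) cube([1087, 128, 906]); }


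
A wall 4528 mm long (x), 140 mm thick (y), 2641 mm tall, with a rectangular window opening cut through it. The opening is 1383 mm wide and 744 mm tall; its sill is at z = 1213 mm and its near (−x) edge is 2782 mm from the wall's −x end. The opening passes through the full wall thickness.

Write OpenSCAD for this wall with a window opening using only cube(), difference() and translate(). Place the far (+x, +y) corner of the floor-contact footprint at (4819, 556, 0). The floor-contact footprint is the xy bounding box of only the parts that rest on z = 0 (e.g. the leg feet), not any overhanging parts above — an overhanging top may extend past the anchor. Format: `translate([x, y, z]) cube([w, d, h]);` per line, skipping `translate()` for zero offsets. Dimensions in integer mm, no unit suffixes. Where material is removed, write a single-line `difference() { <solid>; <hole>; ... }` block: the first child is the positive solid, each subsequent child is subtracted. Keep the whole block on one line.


difference() { translate([291, 416, 0]) cube([4528, 140, 2641]); translate([3073, 416, 1213]) cube([1383, 140, 744]); }


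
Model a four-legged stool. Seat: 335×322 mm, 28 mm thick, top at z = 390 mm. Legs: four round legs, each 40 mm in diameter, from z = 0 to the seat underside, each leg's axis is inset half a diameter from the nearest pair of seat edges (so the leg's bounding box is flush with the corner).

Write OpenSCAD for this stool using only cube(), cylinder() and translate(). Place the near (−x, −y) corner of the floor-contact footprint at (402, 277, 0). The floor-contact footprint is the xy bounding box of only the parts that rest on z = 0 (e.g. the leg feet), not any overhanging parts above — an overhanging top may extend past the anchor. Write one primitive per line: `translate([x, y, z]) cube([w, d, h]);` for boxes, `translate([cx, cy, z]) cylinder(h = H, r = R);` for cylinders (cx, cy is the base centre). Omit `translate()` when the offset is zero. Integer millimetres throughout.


// leg_h = 390 - 28 = 362
translate([402, 277, 362]) cube([335, 322, 28]);
translate([422, 297, 0]) cylinder(h = 362, r = 20);
translate([717, 297, 0]) cylinder(h = 362, r = 20);
translate([422, 579, 0]) cylinder(h = 362, r = 20);
translate([717, 579, 0]) cylinder(h = 362, r = 20);


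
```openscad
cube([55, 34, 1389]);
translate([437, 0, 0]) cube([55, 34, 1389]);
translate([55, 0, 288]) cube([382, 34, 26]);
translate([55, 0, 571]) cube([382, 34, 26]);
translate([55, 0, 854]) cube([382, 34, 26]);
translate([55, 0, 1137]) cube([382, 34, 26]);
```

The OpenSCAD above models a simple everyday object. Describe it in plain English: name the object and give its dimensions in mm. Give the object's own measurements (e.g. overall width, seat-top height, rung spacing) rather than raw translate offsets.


A straight ladder. Two 55×34 mm vertical rails, 1389 mm tall, stand 492 mm apart (outside-to-outside) with their front faces coplanar on the −y side. 4 rungs, each 34 mm deep and 26 mm tall, span between the inner faces of the rails, front faces flush with the rails. The lowest rung's underside is at z = 288 mm and rungs are spaced 283 mm apart (underside to underside).


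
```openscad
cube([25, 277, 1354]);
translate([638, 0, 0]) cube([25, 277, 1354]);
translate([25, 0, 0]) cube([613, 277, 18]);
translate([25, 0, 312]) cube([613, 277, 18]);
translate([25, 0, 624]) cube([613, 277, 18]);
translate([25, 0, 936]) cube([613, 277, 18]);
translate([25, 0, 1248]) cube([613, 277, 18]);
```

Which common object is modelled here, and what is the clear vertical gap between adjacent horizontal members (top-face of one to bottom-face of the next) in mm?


A bookshelf. The clear shelf gap is 294 mm.

Two tall side panels with 5 horizontal boards between them — a bookshelf. The first two shelf undersides are at z = 0 and z = 312; with shelf thickness 18, the clear gap is 312 − 0 − 18 = 294 mm.


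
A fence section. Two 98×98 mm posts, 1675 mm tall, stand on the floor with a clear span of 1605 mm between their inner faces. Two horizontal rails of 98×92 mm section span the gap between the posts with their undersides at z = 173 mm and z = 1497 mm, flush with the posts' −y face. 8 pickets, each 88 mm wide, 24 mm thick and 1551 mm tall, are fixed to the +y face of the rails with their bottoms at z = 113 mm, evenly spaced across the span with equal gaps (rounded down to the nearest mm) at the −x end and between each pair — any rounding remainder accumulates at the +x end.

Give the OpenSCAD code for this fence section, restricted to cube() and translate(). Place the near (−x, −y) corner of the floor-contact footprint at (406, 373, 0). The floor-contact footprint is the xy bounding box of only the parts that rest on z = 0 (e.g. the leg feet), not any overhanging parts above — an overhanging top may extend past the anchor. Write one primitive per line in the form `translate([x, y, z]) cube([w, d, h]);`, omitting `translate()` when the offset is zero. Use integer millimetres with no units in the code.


translate([406, 373, 0]) cube([98, 98, 1675]);
translate([2109, 373, 0]) cube([98, 98, 1675]);
translate([504, 373, 173]) cube([1605, 98, 92]);
translate([504, 373, 1497]) cube([1605, 98, 92]);
translate([604, 471, 113]) cube([88, 24, 1551]);
translate([792, 471, 113]) cube([88, 24, 1551]);
translate([980, 471, 113]) cube([88, 24, 1551]);
translate([1168, 471, 113]) cube([88, 24, 1551]);
translate([1356, 471, 113]) cube([88, 24, 1551]);
translate([1544, 471, 113]) cube([88, 24, 1551]);
translate([1732, 471, 113]) cube([88, 24, 1551]);
translate([1920, 471, 113]) cube([88, 24, 1551]);


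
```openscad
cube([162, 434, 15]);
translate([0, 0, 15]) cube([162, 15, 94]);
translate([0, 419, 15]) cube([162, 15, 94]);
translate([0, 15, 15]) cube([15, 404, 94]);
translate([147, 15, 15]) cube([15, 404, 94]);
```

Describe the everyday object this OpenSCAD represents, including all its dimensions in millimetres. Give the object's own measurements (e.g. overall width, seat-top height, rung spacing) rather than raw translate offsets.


An open-topped rectangular box: outside dimensions 162×434×109 mm, with a uniform wall and base thickness of 15 mm. The base is a full 162×434 slab on the floor; four walls sit on top of the base. The front and back walls (the −y and +y sides) span the full width; the two side walls fit between them.


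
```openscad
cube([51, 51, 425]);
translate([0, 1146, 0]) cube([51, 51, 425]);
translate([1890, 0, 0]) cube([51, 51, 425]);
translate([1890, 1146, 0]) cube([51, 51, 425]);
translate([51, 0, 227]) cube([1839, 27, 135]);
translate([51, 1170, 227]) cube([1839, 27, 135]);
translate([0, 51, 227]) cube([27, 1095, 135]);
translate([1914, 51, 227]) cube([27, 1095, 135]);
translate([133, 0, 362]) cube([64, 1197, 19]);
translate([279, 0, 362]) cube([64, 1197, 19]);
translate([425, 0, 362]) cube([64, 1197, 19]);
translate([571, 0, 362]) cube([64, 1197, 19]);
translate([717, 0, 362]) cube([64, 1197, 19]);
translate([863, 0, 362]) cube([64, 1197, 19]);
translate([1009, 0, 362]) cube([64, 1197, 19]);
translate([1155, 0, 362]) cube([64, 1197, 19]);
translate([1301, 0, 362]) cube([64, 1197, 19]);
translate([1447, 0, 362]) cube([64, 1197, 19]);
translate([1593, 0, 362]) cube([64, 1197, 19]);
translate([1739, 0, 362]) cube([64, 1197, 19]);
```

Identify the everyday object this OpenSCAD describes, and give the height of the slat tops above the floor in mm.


A bed frame. The slat-top height is 381 mm.

Four posts, four rails, and a row of slats — a bed frame. Slats sit on the rails at z = 227 + 135 = 362; with slat thickness 19, the top is 381 mm.


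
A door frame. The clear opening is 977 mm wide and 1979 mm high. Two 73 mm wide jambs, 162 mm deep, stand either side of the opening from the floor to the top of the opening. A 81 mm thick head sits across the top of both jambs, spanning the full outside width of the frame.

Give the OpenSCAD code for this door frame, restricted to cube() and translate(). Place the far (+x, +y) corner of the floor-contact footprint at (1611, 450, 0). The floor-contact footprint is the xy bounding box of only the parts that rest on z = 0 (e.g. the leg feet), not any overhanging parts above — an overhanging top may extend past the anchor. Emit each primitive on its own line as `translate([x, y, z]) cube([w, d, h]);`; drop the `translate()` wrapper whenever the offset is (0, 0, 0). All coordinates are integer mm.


translate([488, 288, 0]) cube([73, 162, 1979]);
translate([1538, 288, 0]) cube([73, 162, 1979]);
translate([488, 288, 1979]) cube([1123, 162, 81]);


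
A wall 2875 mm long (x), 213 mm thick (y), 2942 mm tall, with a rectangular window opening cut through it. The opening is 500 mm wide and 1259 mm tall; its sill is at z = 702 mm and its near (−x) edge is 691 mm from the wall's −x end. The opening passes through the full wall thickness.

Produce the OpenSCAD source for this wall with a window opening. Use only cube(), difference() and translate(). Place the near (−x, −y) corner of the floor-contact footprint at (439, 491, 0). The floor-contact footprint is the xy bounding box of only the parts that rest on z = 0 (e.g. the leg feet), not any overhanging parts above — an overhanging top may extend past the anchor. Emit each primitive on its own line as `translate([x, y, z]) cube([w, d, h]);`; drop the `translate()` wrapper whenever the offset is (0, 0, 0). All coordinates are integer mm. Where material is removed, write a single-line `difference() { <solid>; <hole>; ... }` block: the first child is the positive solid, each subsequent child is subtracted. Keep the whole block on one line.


difference() { translate([439, 491, 0]) cube([2875, 213, 2942]); translate([1130, 491, 702]) cube([500, 213, 1259]); }


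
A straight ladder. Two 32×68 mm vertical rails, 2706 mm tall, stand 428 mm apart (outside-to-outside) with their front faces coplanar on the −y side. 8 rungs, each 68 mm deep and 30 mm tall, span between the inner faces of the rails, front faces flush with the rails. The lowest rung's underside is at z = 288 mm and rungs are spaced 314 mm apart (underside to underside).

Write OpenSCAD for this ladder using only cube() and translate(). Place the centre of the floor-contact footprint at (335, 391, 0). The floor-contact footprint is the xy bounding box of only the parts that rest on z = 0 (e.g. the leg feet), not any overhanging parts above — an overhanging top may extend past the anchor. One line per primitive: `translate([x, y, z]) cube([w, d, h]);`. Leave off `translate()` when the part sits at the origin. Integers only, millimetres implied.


translate([121, 357, 0]) cube([32, 68, 2706]);
translate([517, 357, 0]) cube([32, 68, 2706]);
translate([153, 357, 288]) cube([364, 68, 30]);
translate([153, 357, 602]) cube([364, 68, 30]);
translate([153, 357, 916]) cube([364, 68, 30]);
translate([153, 357, 1230]) cube([364, 68, 30]);
translate([153, 357, 1544]) cube([364, 68, 30]);
translate([153, 357, 1858]) cube([364, 68, 30]);
translate([153, 357, 2172]) cube([364, 68, 30]);
translate([153, 357, 2486]) cube([364, 68, 30]);


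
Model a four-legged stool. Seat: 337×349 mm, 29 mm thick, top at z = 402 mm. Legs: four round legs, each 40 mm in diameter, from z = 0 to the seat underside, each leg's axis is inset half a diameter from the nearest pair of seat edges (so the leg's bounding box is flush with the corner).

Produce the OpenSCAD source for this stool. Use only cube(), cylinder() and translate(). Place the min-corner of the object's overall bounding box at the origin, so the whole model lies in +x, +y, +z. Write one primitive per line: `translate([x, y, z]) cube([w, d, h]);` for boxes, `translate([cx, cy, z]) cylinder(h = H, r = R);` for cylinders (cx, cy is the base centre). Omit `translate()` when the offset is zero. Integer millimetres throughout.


translate([0, 0, 373]) cube([337, 349, 29]);
translate([20, 20, 0]) cylinder(h = 373, r = 20);
translate([317, 20, 0]) cylinder(h = 373, r = 20);
translate([20, 329, 0]) cylinder(h = 373, r = 20);
translate([317, 329, 0]) cylinder(h = 373, r = 20);


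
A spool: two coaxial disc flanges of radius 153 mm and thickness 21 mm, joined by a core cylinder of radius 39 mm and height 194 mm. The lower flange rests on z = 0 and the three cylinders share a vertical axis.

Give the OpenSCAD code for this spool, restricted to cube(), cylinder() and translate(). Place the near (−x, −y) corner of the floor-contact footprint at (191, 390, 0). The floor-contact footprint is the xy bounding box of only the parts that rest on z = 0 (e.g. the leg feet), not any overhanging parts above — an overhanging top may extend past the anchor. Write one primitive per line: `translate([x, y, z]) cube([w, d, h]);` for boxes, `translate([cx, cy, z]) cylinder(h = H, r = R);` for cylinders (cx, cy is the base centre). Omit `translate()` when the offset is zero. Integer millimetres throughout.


translate([344, 543, 0]) cylinder(h = 21, r = 153);
translate([344, 543, 21]) cylinder(h = 194, r = 39);
translate([344, 543, 215]) cylinder(h = 21, r = 153);


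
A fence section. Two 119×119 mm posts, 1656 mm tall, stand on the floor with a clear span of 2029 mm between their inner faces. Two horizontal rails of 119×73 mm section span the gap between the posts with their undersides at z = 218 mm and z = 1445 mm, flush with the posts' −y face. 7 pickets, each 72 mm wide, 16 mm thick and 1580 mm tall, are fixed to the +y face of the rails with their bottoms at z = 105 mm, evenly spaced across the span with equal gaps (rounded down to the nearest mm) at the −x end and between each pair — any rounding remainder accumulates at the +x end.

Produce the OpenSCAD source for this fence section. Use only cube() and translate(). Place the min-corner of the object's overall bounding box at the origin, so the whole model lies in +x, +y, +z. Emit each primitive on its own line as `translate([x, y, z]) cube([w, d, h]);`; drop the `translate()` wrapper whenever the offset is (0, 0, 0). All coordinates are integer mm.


cube([119, 119, 1656]);
translate([2148, 0, 0]) cube([119, 119, 1656]);
translate([119, 0, 218]) cube([2029, 119, 73]);
translate([119, 0, 1445]) cube([2029, 119, 73]);
translate([309, 119, 105]) cube([72, 16, 1580]);
translate([571, 119, 105]) cube([72, 16, 1580]);
translate([833, 119, 105]) cube([72, 16, 1580]);
translate([1095, 119, 105]) cube([72, 16, 1580]);
translate([1357, 119, 105]) cube([72, 16, 1580]);
translate([1619, 119, 105]) cube([72, 16, 1580]);
translate([1881, 119, 105]) cube([72, 16, 1580]);
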